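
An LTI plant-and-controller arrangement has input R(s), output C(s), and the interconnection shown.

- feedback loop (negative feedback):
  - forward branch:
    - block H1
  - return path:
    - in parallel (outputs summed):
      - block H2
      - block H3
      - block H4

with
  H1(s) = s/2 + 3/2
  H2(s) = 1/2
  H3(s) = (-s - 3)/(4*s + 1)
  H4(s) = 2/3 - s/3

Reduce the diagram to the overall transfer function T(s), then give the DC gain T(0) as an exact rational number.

Answer: -6/7

Working:
[1] add H2, H3, H4 (parallel), giving (-8*s^2 + 20*s - 11)/(24*s + 6)
[2] close the feedback loop around H1, (H2+H3+H4), giving (-24*s^2 - 78*s - 18)/(8*s^3 + 4*s^2 - 97*s + 21)
The step-2 result is T(s). Setting s = 0: T(0) = -18/21 = -6/7.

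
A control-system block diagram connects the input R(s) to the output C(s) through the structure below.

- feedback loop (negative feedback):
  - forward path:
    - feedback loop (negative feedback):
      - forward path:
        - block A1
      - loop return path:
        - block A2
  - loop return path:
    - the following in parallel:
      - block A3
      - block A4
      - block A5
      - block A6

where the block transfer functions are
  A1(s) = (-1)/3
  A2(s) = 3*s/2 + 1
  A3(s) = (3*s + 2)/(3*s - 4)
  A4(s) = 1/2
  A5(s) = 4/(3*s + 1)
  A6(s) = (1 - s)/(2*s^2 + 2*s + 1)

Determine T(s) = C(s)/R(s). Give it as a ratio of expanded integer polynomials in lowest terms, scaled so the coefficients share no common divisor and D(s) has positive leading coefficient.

The answer is (36*s^4 - 34*s^2 - 34*s - 8)/(54*s^5 - 18*s^4 + 51*s^3 + 82*s^2 + 15*s - 24).

Reasoning:
Step 1 - close the feedback loop around A1, A2: 2/(3*s - 4)
Step 2 - combine A3, A4, A5, A6 in parallel: (54*s^4 + 102*s^3 + 65*s^2 - 41*s - 40)/(36*s^4 - 34*s^2 - 34*s - 8)
Step 3 - close the feedback loop around [A1/(1+A1*A2)], (A3+A4+A5+A6), giving the overall T(s)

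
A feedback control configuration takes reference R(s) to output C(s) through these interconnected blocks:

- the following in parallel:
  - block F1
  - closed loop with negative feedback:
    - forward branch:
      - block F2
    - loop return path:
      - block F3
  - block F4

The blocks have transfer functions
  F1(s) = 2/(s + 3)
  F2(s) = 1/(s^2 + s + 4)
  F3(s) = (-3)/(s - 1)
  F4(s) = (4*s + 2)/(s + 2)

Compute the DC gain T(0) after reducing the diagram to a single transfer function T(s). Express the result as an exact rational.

The answer is 38/21.

Reasoning:
Step 1 - reduce the feedback loop with forward F2 and return F3 gives (s - 1)/(s^3 + 3*s - 7)
Step 2 - reduce the parallel group F1, [F2/(1+F2*F3)], F4 gives (4*s^5 + 16*s^4 + 23*s^3 + 24*s^2 - 81*s - 76)/(s^5 + 5*s^4 + 9*s^3 + 8*s^2 - 17*s - 42)
Evaluating the step-2 result (the overall T(s)) at s = 0 gives T(0) = -76/(-42) = 38/21.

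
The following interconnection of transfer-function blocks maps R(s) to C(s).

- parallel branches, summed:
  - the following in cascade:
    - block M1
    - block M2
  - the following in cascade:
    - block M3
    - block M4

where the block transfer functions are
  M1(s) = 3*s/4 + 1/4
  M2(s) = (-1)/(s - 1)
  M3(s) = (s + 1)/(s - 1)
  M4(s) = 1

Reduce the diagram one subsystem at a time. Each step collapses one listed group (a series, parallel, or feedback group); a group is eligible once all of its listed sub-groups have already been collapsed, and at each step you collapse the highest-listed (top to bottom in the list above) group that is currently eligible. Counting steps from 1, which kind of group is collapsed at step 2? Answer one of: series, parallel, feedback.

The answer is series.

Reasoning:
Step 1. cascade M1, M2
Step 2. reduce the series chain M3, M4
Step 3. parallel reduction of (M1*M2), (M3*M4)
At step 2 the group reduced is series.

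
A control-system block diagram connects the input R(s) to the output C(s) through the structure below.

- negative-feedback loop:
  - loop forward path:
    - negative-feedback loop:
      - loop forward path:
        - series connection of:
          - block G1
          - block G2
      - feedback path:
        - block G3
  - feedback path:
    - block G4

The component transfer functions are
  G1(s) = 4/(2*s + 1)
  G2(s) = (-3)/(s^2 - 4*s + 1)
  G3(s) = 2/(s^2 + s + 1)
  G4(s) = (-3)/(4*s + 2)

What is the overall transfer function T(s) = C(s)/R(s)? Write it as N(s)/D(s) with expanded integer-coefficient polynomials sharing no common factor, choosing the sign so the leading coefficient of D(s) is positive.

[1] series reduction of G1, G2 = (-12)/(2*s^3 - 7*s^2 - 2*s + 1)
[2] collapse the loop ((G1*G2) forward, G3 return) = (-12*s^2 - 12*s - 12)/(2*s^5 - 5*s^4 - 7*s^3 - 8*s^2 - s - 23)
[3] apply the feedback formula to [(G1*G2)/(1+(G1*G2)*G3)], G4: this yields T(s), and no further normalization is needed

Therefore the answer is (-24*s^3 - 36*s^2 - 36*s - 12)/(4*s^6 - 8*s^5 - 19*s^4 - 23*s^3 + 8*s^2 - 29*s - 5).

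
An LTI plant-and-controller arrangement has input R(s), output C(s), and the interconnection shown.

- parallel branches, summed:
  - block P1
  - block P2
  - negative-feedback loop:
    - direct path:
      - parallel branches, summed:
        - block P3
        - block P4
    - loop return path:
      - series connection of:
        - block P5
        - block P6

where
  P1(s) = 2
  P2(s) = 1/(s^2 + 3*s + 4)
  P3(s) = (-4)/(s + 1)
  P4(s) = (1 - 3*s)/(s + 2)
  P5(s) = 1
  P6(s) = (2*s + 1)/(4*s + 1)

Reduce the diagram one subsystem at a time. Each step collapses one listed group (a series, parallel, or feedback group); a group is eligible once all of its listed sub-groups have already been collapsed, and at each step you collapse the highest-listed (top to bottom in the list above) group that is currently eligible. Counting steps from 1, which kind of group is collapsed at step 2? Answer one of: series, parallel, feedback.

The answer is series.

Reasoning:
(1) parallel reduction of P3, P4
(2) reduce the series chain P5, P6
(3) apply the feedback formula to (P3+P4), (P5*P6)
(4) add P1, P2, [(P3+P4)/(1+(P3+P4)*(P5*P6))] (parallel)
The group at step 2 is a series group.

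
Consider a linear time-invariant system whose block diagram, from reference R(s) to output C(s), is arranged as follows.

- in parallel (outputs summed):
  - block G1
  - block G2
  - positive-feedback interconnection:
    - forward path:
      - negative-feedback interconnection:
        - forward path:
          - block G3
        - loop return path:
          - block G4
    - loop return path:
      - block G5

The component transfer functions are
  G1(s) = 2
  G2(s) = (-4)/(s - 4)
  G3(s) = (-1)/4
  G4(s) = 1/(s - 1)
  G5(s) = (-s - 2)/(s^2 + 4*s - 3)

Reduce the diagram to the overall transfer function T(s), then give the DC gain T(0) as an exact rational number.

Step 1: apply the feedback formula to G3, G4: (1 - s)/(4*s - 5)
Step 2: reduce the feedback loop with forward [G3/(1+G3*G4)] and return G5: (-s^3 - 3*s^2 + 7*s - 3)/(4*s^3 + 10*s^2 - 33*s + 17)
Step 3: combine G1, G2, [[G3/(1+G3*G4)]/(1-[G3/(1+G3*G4)]*G5)] in parallel: (7*s^4 - 27*s^3 - 167*s^2 + 399*s - 192)/(4*s^4 - 6*s^3 - 73*s^2 + 149*s - 68)
That last expression is T(s); at s = 0 only the constant terms survive, so T(0) = -192/(-68) = 48/17.

Therefore the answer is 48/17.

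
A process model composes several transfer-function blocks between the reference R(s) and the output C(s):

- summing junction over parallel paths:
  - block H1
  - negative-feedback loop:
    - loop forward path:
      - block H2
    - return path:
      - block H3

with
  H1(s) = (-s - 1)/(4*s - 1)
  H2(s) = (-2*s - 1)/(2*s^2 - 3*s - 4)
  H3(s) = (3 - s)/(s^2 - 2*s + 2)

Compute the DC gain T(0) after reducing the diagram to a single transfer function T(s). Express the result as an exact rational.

The answer is 13/11.

Reasoning:
Step 1: feedback reduction of H2, H3 = (-2*s^3 + 3*s^2 - 2*s - 2)/(2*s^4 - 7*s^3 + 8*s^2 - 3*s - 11)
Step 2: combine H1, [H2/(1+H2*H3)] in parallel = (-2*s^5 - 3*s^4 + 13*s^3 - 16*s^2 + 8*s + 13)/(8*s^5 - 30*s^4 + 39*s^3 - 20*s^2 - 41*s + 11)
Step 2 gives the overall T(s). Then T(0) = 13/11.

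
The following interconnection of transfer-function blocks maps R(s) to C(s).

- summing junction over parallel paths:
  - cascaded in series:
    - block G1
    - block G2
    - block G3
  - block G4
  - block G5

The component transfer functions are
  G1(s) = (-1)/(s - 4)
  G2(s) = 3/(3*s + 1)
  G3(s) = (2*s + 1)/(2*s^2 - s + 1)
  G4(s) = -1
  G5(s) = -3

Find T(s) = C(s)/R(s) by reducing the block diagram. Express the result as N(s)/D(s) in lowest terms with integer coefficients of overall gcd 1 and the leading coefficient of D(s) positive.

(1) multiply G1, G2, G3 (series) gives (-6*s - 3)/(6*s^4 - 25*s^3 + 6*s^2 - 7*s - 4)
(2) parallel reduction of (G1*G2*G3), G4, G5 - this is the overall T(s), already in the required normalized form

Answer: (-24*s^4 + 100*s^3 - 24*s^2 + 22*s + 13)/(6*s^4 - 25*s^3 + 6*s^2 - 7*s - 4)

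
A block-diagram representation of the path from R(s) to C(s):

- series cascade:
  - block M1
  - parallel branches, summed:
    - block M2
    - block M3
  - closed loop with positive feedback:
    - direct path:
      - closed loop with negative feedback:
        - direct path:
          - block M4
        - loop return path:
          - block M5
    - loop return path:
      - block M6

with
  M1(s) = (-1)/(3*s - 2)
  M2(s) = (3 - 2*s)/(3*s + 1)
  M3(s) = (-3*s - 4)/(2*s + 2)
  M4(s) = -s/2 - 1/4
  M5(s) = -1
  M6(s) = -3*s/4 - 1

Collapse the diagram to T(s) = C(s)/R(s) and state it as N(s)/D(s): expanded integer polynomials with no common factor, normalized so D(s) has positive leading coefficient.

Step 1: reduce the parallel group M2, M3 gives (-13*s^2 - 13*s + 2)/(6*s^2 + 8*s + 2)
Step 2: collapse the loop (M4 forward, M5 return) gives (-2*s - 1)/(2*s + 5)
Step 3: apply the feedback formula to [M4/(1+M4*M5)], M6 gives (8*s + 4)/(6*s^2 + 3*s - 16)
Step 4: series reduction of M1, (M2+M3), [[M4/(1+M4*M5)]/(1-[M4/(1+M4*M5)]*M6)], giving the overall T(s)

Therefore the answer is (52*s^3 + 78*s^2 + 18*s - 4)/(54*s^5 + 63*s^4 - 156*s^3 - 123*s^2 + 74*s + 32).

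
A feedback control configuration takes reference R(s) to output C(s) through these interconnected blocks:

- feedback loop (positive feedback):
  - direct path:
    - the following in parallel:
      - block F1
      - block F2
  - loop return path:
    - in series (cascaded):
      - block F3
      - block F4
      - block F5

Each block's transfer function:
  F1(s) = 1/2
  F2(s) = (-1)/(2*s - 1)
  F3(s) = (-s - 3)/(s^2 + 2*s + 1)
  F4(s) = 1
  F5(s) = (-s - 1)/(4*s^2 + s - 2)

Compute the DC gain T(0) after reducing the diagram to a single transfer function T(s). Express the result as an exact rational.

The answer is 6/13.

Reasoning:
(1) add F1, F2 (parallel) gives (2*s - 3)/(4*s - 2)
(2) multiply F3, F4, F5 (series) gives (s + 3)/(4*s^3 + 5*s^2 - s - 2)
(3) reduce the feedback loop with forward (F1+F2) and return (F3*F4*F5) gives (8*s^4 - 2*s^3 - 17*s^2 - s + 6)/(16*s^4 + 12*s^3 - 16*s^2 - 9*s + 13)
Step 3 gives the overall T(s). Then T(0) = 6/13.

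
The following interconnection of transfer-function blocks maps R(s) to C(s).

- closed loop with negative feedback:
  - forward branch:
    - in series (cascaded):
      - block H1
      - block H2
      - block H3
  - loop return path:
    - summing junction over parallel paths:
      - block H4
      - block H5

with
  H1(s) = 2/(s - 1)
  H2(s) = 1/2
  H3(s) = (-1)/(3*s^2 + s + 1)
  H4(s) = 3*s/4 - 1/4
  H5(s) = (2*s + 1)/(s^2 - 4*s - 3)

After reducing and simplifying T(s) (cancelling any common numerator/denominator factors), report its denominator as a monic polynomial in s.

The answer is s^5 - 14*s^4/3 - 7*s^3/12 + 11*s^2/4 + 13*s/12 + 5/12.

Reasoning:
(1) cascade H1, H2, H3: (-1)/(3*s^3 - 2*s^2 - 1)
(2) sum the parallel branches H4, H5: (3*s^3 - 13*s^2 + 3*s + 7)/(4*s^2 - 16*s - 12)
(3) feedback reduction of (H1*H2*H3), (H4+H5): (-4*s^2 + 16*s + 12)/(12*s^5 - 56*s^4 - 7*s^3 + 33*s^2 + 13*s + 5)
No further cancellation is possible in the step-3 result, so that is T(s). Its denominator becomes monic after dividing by the leading coefficient 12.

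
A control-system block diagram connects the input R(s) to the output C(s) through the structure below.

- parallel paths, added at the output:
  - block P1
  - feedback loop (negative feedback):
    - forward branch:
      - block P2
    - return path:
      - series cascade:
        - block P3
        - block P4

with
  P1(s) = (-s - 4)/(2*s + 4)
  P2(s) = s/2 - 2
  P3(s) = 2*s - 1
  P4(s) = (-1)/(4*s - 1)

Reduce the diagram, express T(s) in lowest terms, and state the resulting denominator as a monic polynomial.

First reduce the diagram to T(s).

Step 1: multiply P3, P4 (series) gives (1 - 2*s)/(4*s - 1)
Step 2: collapse the loop (P2 forward, (P3*P4) return) gives (-4*s^2 + 17*s - 4)/(2*s^2 - 17*s + 6)
Step 3: sum the parallel branches P1, [P2/(1+P2*(P3*P4))] gives (-10*s^3 + 27*s^2 + 122*s - 40)/(4*s^3 - 26*s^2 - 56*s + 24)
Step 3 gives the fully reduced T(s), with no common factor left to cancel. The denominator's leading coefficient is 4, so divide each of its coefficients by 4 to get the monic form.

Answer: s^3 - 13*s^2/2 - 14*s + 6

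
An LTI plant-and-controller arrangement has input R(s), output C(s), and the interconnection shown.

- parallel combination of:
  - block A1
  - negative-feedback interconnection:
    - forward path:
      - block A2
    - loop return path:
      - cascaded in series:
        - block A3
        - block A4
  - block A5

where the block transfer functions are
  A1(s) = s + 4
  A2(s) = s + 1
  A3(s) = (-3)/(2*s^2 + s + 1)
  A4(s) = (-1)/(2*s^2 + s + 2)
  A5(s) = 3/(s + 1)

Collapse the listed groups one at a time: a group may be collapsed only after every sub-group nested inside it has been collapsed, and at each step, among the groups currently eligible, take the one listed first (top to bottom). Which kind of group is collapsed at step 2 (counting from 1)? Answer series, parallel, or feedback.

Answer: feedback

Working:
Step 1. cascade A3, A4
Step 2. close the feedback loop around A2, (A3*A4)
Step 3. combine A1, [A2/(1+A2*(A3*A4))], A5 in parallel
The group at step 2 is a feedback group.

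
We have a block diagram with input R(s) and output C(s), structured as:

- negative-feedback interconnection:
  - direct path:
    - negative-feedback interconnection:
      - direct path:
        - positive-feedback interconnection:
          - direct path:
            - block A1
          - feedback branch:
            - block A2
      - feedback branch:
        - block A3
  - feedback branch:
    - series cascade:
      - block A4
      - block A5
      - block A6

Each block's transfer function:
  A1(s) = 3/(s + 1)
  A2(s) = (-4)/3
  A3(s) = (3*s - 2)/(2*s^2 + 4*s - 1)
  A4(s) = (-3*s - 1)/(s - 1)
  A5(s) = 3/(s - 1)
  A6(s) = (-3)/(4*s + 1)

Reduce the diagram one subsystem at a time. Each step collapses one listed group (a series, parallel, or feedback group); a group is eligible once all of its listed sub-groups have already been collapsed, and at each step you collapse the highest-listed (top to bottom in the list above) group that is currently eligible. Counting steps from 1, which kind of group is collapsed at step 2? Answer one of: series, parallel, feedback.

The answer is feedback.

Reasoning:
Step 1 - apply the feedback formula to A1, A2
Step 2 - close the feedback loop around [A1/(1-A1*A2)], A3
Step 3 - combine A4, A5, A6 in series
Step 4 - apply the feedback formula to [[A1/(1-A1*A2)]/(1+[A1/(1-A1*A2)]*A3)], (A4*A5*A6)
At step 2 the group reduced is feedback.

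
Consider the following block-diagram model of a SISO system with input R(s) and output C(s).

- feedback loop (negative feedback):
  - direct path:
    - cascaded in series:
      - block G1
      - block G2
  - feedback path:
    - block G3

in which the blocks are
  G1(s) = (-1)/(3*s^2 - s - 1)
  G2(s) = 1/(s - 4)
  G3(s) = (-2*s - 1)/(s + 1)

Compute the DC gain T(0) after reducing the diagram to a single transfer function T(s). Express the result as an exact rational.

First reduce the diagram to T(s).

Step 1. multiply G1, G2 (series) -> (-1)/(3*s^3 - 13*s^2 + 3*s + 4)
Step 2. reduce the feedback loop with forward (G1*G2) and return G3 -> (-s - 1)/(3*s^4 - 10*s^3 - 10*s^2 + 9*s + 5)
The step-2 result is T(s). Setting s = 0: T(0) = -1/5.

Answer: -1/5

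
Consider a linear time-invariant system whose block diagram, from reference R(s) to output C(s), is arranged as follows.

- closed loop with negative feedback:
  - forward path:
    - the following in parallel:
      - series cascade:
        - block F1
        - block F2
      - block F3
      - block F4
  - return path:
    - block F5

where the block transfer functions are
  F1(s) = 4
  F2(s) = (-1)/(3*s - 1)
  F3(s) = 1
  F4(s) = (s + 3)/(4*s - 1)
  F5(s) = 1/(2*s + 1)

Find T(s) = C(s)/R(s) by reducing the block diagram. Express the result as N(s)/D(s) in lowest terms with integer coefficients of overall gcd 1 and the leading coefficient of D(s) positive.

Reducing step by step:

[1] reduce the series chain F1, F2 -> (-4)/(3*s - 1)
[2] combine (F1*F2), F3, F4 in parallel -> (15*s^2 - 15*s + 2)/(12*s^2 - 7*s + 1)
[3] close the feedback loop around ((F1*F2)+F3+F4), F5, which is the overall transfer function T(s) = C(s)/R(s) in lowest terms

Answer: (30*s^3 - 15*s^2 - 11*s + 2)/(24*s^3 + 13*s^2 - 20*s + 3)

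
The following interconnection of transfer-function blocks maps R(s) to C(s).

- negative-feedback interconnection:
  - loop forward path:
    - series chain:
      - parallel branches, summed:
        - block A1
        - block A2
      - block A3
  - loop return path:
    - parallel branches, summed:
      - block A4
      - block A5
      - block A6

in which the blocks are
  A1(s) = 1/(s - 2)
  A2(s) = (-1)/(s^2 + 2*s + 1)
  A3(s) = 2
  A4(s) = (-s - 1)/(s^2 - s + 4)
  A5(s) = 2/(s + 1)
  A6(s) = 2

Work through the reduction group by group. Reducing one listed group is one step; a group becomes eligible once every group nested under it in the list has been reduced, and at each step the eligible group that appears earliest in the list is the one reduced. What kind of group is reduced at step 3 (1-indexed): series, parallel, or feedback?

(1) reduce the parallel group A1, A2
(2) combine (A1+A2), A3 in series
(3) sum the parallel branches A4, A5, A6
(4) collapse the loop (((A1+A2)*A3) forward, (A4+A5+A6) return)
Step 3: parallel.

Hence the answer: parallel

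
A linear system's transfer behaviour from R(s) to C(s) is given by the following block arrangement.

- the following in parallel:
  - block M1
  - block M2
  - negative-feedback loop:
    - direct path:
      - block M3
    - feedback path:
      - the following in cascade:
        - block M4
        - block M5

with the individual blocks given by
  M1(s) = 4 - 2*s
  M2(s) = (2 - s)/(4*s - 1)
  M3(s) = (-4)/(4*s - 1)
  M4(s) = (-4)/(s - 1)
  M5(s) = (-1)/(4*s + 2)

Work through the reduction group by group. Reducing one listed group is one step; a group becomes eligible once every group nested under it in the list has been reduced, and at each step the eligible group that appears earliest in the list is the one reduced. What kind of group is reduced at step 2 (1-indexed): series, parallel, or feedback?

Reducing step by step:

(1) reduce the series chain M4, M5
(2) collapse the loop (M3 forward, (M4*M5) return)
(3) combine M1, M2, [M3/(1+M3*(M4*M5))] in parallel
The group at step 2 is a feedback group.

Answer: feedback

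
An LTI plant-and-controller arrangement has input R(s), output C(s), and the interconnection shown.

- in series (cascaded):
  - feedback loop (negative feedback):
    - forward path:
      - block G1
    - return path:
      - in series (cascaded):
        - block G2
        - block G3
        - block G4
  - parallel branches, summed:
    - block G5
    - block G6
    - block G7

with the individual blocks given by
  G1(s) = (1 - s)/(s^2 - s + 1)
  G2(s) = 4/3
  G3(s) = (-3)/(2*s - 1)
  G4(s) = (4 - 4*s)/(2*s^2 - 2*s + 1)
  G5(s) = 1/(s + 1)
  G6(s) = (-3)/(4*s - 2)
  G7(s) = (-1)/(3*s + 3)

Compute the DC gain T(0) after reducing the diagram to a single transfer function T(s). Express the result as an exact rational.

First reduce the diagram to T(s).

[1] multiply G2, G3, G4 (series) -> (16*s - 16)/(4*s^3 - 6*s^2 + 4*s - 1)
[2] reduce the feedback loop with forward G1 and return (G2*G3*G4) -> (-4*s^4 + 10*s^3 - 10*s^2 + 5*s - 1)/(4*s^5 - 10*s^4 + 14*s^3 - 27*s^2 + 37*s - 17)
[3] add G5, G6, G7 (parallel) -> (-s - 13)/(12*s^2 + 6*s - 6)
[4] cascade [G1/(1+G1*(G2*G3*G4))], (G5+G6+G7) -> (2*s^4 + 22*s^3 - 49*s^2 + 38*s - 13)/(24*s^6 - 36*s^5 + 24*s^4 - 78*s^3 + 60*s^2 + 120*s - 102)
That last expression is T(s); at s = 0 only the constant terms survive, so T(0) = -13/(-102) = 13/102.

Answer: 13/102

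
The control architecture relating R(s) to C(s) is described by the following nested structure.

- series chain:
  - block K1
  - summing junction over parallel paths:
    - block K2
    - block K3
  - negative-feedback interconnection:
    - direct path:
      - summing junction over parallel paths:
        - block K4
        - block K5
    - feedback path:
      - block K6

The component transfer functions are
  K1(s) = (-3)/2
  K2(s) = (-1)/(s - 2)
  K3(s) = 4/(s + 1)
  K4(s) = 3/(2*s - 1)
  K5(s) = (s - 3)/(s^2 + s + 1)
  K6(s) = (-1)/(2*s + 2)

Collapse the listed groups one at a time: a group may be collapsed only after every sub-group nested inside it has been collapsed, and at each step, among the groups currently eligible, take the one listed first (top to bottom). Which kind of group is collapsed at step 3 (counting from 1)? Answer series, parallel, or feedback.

Step 1: combine K2, K3 in parallel
Step 2: add K4, K5 (parallel)
Step 3: reduce the feedback loop with forward (K4+K5) and return K6
Step 4: cascade K1, (K2+K3), [(K4+K5)/(1+(K4+K5)*K6)]
Step 3 collapses a feedback group.

Therefore the answer is feedback.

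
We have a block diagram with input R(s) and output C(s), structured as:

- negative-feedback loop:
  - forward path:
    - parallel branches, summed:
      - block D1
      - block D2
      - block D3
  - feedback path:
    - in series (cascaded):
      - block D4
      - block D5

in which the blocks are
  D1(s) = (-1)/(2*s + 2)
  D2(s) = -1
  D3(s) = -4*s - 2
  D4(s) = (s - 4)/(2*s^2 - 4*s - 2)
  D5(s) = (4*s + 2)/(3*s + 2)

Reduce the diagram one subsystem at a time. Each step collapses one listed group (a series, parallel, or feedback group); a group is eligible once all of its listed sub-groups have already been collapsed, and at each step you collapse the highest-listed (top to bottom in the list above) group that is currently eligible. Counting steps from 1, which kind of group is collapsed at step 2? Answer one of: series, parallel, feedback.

Reducing step by step:

Step 1: parallel reduction of D1, D2, D3
Step 2: multiply D4, D5 (series)
Step 3: apply the feedback formula to (D1+D2+D3), (D4*D5)
Step 2 collapses a series group.

Answer: series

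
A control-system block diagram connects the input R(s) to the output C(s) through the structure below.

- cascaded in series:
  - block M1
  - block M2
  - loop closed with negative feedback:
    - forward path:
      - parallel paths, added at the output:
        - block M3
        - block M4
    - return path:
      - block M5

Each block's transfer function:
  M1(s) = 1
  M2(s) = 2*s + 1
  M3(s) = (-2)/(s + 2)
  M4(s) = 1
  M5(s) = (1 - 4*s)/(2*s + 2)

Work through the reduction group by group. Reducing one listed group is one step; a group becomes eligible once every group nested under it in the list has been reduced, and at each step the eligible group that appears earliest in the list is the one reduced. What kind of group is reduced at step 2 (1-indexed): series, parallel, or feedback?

Answer: feedback

Working:
1. parallel reduction of M3, M4
2. collapse the loop ((M3+M4) forward, M5 return)
3. reduce the series chain M1, M2, [(M3+M4)/(1+(M3+M4)*M5)]
Step 2 collapses a feedback group.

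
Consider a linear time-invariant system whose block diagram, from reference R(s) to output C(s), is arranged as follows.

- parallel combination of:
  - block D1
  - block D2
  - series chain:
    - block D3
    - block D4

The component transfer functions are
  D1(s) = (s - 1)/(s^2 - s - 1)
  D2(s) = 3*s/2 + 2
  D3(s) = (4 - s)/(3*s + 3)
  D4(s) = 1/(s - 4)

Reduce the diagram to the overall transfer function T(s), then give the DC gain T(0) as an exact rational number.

Answer: 8/3

Working:
[1] reduce the series chain D3, D4 -> (-1)/(3*s + 3)
[2] add D1, D2, (D3*D4) (parallel) -> (9*s^4 + 12*s^3 - 14*s^2 - 31*s - 16)/(6*s^3 - 12*s - 6)
That last expression is T(s); at s = 0 only the constant terms survive, so T(0) = -16/(-6) = 8/3.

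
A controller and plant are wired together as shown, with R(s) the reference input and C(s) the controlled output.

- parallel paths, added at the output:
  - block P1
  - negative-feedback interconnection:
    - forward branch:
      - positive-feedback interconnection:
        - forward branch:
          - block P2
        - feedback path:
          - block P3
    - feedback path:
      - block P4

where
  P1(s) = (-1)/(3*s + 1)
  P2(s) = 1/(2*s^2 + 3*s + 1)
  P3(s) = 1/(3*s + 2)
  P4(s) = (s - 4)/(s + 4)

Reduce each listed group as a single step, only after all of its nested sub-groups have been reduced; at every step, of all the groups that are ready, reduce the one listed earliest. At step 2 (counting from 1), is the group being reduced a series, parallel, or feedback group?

Answer: feedback

Working:
1. apply the feedback formula to P2, P3
2. close the feedback loop around [P2/(1-P2*P3)], P4
3. sum the parallel branches P1, [[P2/(1-P2*P3)]/(1+[P2/(1-P2*P3)]*P4)]
At step 2 the group reduced is feedback.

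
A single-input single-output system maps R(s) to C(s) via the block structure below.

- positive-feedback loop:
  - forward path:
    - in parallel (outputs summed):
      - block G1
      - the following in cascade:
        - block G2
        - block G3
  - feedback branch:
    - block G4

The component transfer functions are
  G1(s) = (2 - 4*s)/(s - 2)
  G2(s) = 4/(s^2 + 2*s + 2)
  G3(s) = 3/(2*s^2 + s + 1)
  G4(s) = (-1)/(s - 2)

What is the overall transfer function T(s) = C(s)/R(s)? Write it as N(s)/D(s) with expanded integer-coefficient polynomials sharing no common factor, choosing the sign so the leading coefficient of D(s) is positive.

(1) series reduction of G2, G3, giving 12/(2*s^4 + 5*s^3 + 7*s^2 + 4*s + 2)
(2) combine G1, (G2*G3) in parallel, giving (-8*s^5 - 16*s^4 - 18*s^3 - 2*s^2 + 12*s - 20)/(2*s^5 + s^4 - 3*s^3 - 10*s^2 - 6*s - 4)
(3) close the feedback loop around (G1+(G2*G3)), G4: this yields T(s), and no further normalization is needed

Final answer: (-8*s^6 + 14*s^4 + 34*s^3 + 16*s^2 - 44*s + 40)/(2*s^6 - 11*s^5 - 21*s^4 - 22*s^3 + 12*s^2 + 20*s - 12)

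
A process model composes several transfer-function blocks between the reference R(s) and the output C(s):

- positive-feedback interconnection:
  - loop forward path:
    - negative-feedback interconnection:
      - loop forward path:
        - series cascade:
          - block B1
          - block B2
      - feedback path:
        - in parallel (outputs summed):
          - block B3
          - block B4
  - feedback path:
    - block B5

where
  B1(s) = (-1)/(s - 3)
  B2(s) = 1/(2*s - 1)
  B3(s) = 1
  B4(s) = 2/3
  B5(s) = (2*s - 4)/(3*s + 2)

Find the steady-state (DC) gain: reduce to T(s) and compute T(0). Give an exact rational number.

1. series reduction of B1, B2 gives (-1)/(2*s^2 - 7*s + 3)
2. add B3, B4 (parallel) gives 5/3
3. collapse the loop ((B1*B2) forward, (B3+B4) return) gives (-3)/(6*s^2 - 21*s + 4)
4. reduce the feedback loop with forward [(B1*B2)/(1+(B1*B2)*(B3+B4))] and return B5 gives (-9*s - 6)/(18*s^3 - 51*s^2 - 24*s - 4)
That last expression is T(s); at s = 0 only the constant terms survive, so T(0) = -6/(-4) = 3/2.

Final answer: 3/2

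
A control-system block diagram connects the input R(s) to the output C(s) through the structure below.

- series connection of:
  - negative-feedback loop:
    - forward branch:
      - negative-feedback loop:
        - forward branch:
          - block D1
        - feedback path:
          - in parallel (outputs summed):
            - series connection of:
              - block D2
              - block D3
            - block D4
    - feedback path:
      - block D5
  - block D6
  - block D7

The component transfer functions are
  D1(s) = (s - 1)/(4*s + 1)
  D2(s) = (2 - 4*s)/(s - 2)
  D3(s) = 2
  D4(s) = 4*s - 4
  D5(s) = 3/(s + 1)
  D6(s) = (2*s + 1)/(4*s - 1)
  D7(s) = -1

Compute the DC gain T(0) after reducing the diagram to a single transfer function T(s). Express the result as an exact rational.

Step 1: reduce the series chain D2, D3; result (4 - 8*s)/(s - 2)
Step 2: parallel reduction of (D2*D3), D4; result (4*s^2 - 20*s + 12)/(s - 2)
Step 3: reduce the feedback loop with forward D1 and return ((D2*D3)+D4); result (s^2 - 3*s + 2)/(4*s^3 - 20*s^2 + 25*s - 14)
Step 4: collapse the loop ([D1/(1+D1*((D2*D3)+D4))] forward, D5 return); result (s^3 - 2*s^2 - s + 2)/(4*s^4 - 16*s^3 + 8*s^2 + 2*s - 8)
Step 5: reduce the series chain [[D1/(1+D1*((D2*D3)+D4))]/(1+[D1/(1+D1*((D2*D3)+D4))]*D5)], D6, D7; result (-2*s^4 + 3*s^3 + 4*s^2 - 3*s - 2)/(16*s^5 - 68*s^4 + 48*s^3 - 34*s + 8)
Step 5 gives the overall T(s). Then T(0) = -2/8 = -1/4.

Therefore the answer is -1/4.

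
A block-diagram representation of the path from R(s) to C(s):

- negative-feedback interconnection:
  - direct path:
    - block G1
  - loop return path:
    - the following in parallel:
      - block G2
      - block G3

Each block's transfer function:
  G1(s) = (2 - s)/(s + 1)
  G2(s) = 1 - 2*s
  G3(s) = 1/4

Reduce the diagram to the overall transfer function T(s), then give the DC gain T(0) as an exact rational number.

First reduce the diagram to T(s).

Step 1 - combine G2, G3 in parallel -> 5/4 - 2*s
Step 2 - apply the feedback formula to G1, (G2+G3) -> (8 - 4*s)/(8*s^2 - 17*s + 14)
The step-2 result is T(s). Setting s = 0: T(0) = 8/14 = 4/7.

Answer: 4/7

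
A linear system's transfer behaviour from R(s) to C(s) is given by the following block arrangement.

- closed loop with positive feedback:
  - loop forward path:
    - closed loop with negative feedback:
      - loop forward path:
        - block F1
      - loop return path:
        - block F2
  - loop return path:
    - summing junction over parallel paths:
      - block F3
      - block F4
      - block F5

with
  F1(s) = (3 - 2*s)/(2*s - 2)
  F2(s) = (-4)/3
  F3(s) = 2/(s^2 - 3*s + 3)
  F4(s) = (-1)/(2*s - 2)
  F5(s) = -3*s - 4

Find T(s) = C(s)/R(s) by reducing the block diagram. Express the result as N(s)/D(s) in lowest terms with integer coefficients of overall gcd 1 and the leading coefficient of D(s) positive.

Step 1. reduce the feedback loop with forward F1 and return F2: (9 - 6*s)/(14*s - 18)
Step 2. combine F3, F4, F5 in parallel: (-6*s^4 + 16*s^3 - 5*s^2 - 23*s + 17)/(2*s^3 - 8*s^2 + 12*s - 6)
Step 3. collapse the loop ([F1/(1+F1*F2)] forward, (F3+F4+F5) return), giving the overall T(s)

Answer: (12*s^4 - 66*s^3 + 144*s^2 - 144*s + 54)/(36*s^5 - 178*s^4 + 322*s^3 - 219*s^2 - 9*s + 45)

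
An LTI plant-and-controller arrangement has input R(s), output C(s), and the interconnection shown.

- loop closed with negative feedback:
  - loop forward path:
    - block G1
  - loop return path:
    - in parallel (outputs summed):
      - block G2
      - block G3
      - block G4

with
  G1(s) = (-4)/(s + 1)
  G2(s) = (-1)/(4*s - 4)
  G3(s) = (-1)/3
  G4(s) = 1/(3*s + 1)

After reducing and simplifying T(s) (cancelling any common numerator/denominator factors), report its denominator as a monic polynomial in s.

The answer is s^3 + 5*s^2/3 - 20*s/9 + 8/9.

Reasoning:
1. parallel reduction of G2, G3, G4; result (-12*s^2 + 11*s - 11)/(36*s^2 - 24*s - 12)
2. feedback reduction of G1, (G2+G3+G4); result (-36*s^2 + 24*s + 12)/(9*s^3 + 15*s^2 - 20*s + 8)
Step 2 gives the fully reduced T(s), with no common factor left to cancel. The denominator's leading coefficient is 9, so divide each of its coefficients by 9 to get the monic form.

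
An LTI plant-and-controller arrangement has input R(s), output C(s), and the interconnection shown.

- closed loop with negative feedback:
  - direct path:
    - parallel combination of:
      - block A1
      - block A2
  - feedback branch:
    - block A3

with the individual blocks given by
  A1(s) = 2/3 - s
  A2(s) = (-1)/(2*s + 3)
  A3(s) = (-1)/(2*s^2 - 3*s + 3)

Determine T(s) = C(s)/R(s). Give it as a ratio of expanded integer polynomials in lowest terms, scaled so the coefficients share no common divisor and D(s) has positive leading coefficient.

Answer: (-12*s^4 + 8*s^3 + 3*s^2 - 24*s + 9)/(12*s^3 + 6*s^2 - 4*s + 24)

Working:
Step 1. sum the parallel branches A1, A2, giving (-6*s^2 - 5*s + 3)/(6*s + 9)
Step 2. collapse the loop ((A1+A2) forward, A3 return); the result is T(s) itself (integer coefficients, no common factor, positive leading denominator coefficient)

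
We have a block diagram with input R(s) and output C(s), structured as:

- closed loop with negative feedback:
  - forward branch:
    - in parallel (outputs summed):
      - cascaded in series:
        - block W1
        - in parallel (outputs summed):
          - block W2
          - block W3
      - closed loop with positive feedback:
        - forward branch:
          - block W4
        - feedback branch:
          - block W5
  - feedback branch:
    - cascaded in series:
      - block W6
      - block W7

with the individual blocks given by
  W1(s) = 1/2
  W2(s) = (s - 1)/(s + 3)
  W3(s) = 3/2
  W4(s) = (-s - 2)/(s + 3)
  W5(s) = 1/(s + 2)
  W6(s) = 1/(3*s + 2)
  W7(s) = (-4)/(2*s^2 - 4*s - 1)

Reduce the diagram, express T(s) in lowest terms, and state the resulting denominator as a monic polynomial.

Reducing step by step:

Step 1. sum the parallel branches W2, W3; result (5*s + 7)/(2*s + 6)
Step 2. reduce the series chain W1, (W2+W3); result (5*s + 7)/(4*s + 12)
Step 3. reduce the feedback loop with forward W4 and return W5; result (-s - 2)/(s + 4)
Step 4. sum the parallel branches (W1*(W2+W3)), [W4/(1-W4*W5)]; result (s^2 + 7*s + 4)/(4*s^2 + 28*s + 48)
Step 5. multiply W6, W7 (series); result (-4)/(6*s^3 - 8*s^2 - 11*s - 2)
Step 6. reduce the feedback loop with forward ((W1*(W2+W3))+[W4/(1-W4*W5)]) and return (W6*W7); result (6*s^5 + 34*s^4 - 43*s^3 - 111*s^2 - 58*s - 8)/(24*s^5 + 136*s^4 + 20*s^3 - 704*s^2 - 612*s - 112)
The result of step 6 is T(s) in lowest terms. Its denominator has leading coefficient 24; dividing the denominator through by 24 makes it monic.

Answer: s^5 + 17*s^4/3 + 5*s^3/6 - 88*s^2/3 - 51*s/2 - 14/3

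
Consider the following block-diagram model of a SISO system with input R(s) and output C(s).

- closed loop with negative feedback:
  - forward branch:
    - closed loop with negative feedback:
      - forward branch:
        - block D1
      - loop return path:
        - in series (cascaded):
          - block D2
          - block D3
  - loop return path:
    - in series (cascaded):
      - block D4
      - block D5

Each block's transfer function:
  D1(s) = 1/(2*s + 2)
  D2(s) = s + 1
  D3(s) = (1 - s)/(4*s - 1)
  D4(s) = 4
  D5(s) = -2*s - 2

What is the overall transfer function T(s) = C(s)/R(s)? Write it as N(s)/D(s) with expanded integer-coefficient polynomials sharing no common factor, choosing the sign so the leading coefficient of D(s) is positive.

Reducing step by step:

Step 1: series reduction of D2, D3 -> (1 - s^2)/(4*s - 1)
Step 2: reduce the feedback loop with forward D1 and return (D2*D3) -> (4*s - 1)/(7*s^2 + 6*s - 1)
Step 3: combine D4, D5 in series -> -8*s - 8
Step 4: reduce the feedback loop with forward [D1/(1+D1*(D2*D3))] and return (D4*D5), giving the overall T(s)

Answer: (1 - 4*s)/(25*s^2 + 18*s - 7)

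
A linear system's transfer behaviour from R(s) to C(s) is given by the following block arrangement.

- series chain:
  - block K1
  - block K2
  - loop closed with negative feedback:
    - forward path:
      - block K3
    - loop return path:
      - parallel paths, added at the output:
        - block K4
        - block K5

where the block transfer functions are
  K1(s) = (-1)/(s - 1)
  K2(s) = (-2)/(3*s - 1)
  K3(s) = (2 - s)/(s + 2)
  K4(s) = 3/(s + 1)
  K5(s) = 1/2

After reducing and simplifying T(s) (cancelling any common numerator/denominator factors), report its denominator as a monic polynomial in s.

First reduce the diagram to T(s).

[1] sum the parallel branches K4, K5 gives (s + 7)/(2*s + 2)
[2] collapse the loop (K3 forward, (K4+K5) return) gives (-2*s^2 + 2*s + 4)/(s^2 + s + 18)
[3] combine K1, K2, [K3/(1+K3*(K4+K5))] in series gives (-4*s^2 + 4*s + 8)/(3*s^4 - s^3 + 51*s^2 - 71*s + 18)
T(s) is the step-3 result (common factors already cancelled). Leading coefficient of the denominator: 3. Divide through by 3 for the monic polynomial.

Answer: s^4 - s^3/3 + 17*s^2 - 71*s/3 + 6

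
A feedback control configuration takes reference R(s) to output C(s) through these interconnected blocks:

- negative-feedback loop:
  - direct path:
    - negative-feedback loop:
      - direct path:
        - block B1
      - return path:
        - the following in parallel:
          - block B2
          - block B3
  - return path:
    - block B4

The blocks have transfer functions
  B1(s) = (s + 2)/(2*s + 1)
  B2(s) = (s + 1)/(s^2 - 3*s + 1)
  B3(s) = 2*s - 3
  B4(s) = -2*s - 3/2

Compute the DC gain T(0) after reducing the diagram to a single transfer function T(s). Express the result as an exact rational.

Step 1: add B2, B3 (parallel) -> (2*s^3 - 9*s^2 + 12*s - 2)/(s^2 - 3*s + 1)
Step 2: feedback reduction of B1, (B2+B3) -> (s^3 - s^2 - 5*s + 2)/(2*s^4 - 3*s^3 - 11*s^2 + 21*s - 3)
Step 3: collapse the loop ([B1/(1+B1*(B2+B3))] forward, B4 return) -> (-2*s^3 + 2*s^2 + 10*s - 4)/(5*s^3 - s^2 - 49*s + 12)
Evaluating the step-3 result (the overall T(s)) at s = 0 gives T(0) = -4/12 = -1/3.

Therefore the answer is -1/3.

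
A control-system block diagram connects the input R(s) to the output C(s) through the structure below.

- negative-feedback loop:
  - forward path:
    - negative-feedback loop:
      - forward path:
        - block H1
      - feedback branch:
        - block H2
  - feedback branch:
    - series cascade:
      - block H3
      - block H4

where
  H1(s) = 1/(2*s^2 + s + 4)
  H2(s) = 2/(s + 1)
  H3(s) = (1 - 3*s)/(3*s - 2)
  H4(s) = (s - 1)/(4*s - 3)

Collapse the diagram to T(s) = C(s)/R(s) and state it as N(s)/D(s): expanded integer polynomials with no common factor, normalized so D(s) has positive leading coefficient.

The answer is (12*s^3 - 5*s^2 - 11*s + 6)/(24*s^5 + 2*s^4 + 18*s^3 + 6*s^2 - 69*s + 35).

Reasoning:
1. collapse the loop (H1 forward, H2 return); result (s + 1)/(2*s^3 + 3*s^2 + 5*s + 6)
2. combine H3, H4 in series; result (-3*s^2 + 4*s - 1)/(12*s^2 - 17*s + 6)
3. apply the feedback formula to [H1/(1+H1*H2)], (H3*H4) - this is the overall T(s), already in the required normalized form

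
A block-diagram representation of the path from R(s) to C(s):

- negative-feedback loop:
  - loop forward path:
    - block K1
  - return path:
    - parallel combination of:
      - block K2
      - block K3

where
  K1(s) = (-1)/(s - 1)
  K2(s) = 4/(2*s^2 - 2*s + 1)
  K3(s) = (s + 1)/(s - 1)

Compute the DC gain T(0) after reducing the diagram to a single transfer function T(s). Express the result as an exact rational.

First reduce the diagram to T(s).

Step 1. parallel reduction of K2, K3, giving (2*s^3 + 3*s - 3)/(2*s^3 - 4*s^2 + 3*s - 1)
Step 2. collapse the loop (K1 forward, (K2+K3) return), giving (-2*s^3 + 4*s^2 - 3*s + 1)/(2*s^4 - 8*s^3 + 7*s^2 - 7*s + 4)
Evaluating the step-2 result (the overall T(s)) at s = 0 gives T(0) = 1/4.

Answer: 1/4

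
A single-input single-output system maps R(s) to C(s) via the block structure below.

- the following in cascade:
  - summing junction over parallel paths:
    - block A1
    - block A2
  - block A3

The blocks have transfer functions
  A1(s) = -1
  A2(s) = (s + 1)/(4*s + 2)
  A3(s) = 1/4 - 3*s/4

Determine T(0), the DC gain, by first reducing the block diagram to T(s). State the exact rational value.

[1] sum the parallel branches A1, A2; result (-3*s - 1)/(4*s + 2)
[2] combine (A1+A2), A3 in series; result (9*s^2 - 1)/(16*s + 8)
That last expression is T(s); at s = 0 only the constant terms survive, so T(0) = -1/8.

Final answer: -1/8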